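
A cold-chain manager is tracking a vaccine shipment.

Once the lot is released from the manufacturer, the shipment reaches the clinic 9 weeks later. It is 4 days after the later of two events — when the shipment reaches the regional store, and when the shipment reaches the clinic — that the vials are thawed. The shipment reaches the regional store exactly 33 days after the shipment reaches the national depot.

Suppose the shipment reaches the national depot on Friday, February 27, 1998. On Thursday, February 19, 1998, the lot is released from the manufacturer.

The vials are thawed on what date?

Monday, April 27, 1998

The shipment reaches the national depot: Feb 27, 1998.
The shipment reaches the regional store: Feb 27, 1998 + 33 days = Apr 1, 1998.
The lot is released from the manufacturer: Feb 19, 1998.
The shipment reaches the clinic: Feb 19, 1998 + 9 weeks = Apr 23, 1998.
Both prerequisites met — the shipment reaches the regional store (Apr 1, 1998), the shipment reaches the clinic (Apr 23, 1998); the later is Apr 23, 1998.
The vials are thawed: Apr 23, 1998 + 4 days = Apr 27, 1998.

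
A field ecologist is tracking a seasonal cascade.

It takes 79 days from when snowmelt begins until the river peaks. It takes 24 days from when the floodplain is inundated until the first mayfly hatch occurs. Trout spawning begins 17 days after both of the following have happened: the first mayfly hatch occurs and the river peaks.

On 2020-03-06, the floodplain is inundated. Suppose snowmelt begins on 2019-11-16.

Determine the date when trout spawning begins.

The floodplain is inundated: Mar 6, 2020.
The first mayfly hatch occurs: Mar 6, 2020 + 24 days = Mar 30, 2020.
Snowmelt begins: Nov 16, 2019.
The river peaks: Nov 16, 2019 + 79 days = Feb 3, 2020.
Both prerequisites met — the first mayfly hatch occurs (Mar 30, 2020), the river peaks (Feb 3, 2020); the later is Mar 30, 2020.
Trout spawning begins: Mar 30, 2020 + 17 days = Apr 16, 2020.

2020-04-16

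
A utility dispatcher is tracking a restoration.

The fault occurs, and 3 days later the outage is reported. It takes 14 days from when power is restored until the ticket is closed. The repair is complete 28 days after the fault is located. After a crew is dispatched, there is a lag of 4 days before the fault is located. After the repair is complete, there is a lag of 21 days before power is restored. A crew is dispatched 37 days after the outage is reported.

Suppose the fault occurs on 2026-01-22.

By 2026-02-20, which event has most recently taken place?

The outage is reported

The fault occurs: Jan 22, 2026.
The outage is reported: Jan 22, 2026 + 3 days = Jan 25, 2026.
A crew is dispatched: Jan 25, 2026 + 37 days = Mar 3, 2026.
The fault is located: Mar 3, 2026 + 4 days = Mar 7, 2026.
The repair is complete: Mar 7, 2026 + 28 days = Apr 4, 2026.
Power is restored: Apr 4, 2026 + 21 days = Apr 25, 2026.
The ticket is closed: Apr 25, 2026 + 14 days = May 9, 2026.
Feb 20, 2026 falls between when the outage is reported (Jan 25, 2026) and when a crew is dispatched (Mar 3, 2026).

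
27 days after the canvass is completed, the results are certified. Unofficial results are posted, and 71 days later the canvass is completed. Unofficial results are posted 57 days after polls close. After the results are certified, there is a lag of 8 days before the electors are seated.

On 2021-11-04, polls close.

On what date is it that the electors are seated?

2022-04-16

Polls close: Nov 4, 2021.
Unofficial results are posted: Nov 4, 2021 + 57 days = Dec 31, 2021.
The canvass is completed: Dec 31, 2021 + 71 days = Mar 12, 2022.
The results are certified: Mar 12, 2022 + 27 days = Apr 8, 2022.
The electors are seated: Apr 8, 2022 + 8 days = Apr 16, 2022.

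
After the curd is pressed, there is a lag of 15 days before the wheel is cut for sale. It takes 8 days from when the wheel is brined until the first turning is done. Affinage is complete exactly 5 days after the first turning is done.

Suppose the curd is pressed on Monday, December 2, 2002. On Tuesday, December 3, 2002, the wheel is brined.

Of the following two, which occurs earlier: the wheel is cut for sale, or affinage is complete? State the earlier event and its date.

Affinage is complete — Monday, December 16, 2002

The curd is pressed: Dec 2, 2002.
The wheel is cut for sale: Dec 2, 2002 + 15 days = Dec 17, 2002.
The wheel is brined: Dec 3, 2002.
The first turning is done: Dec 3, 2002 + 8 days = Dec 11, 2002.
Affinage is complete: Dec 11, 2002 + 5 days = Dec 16, 2002.
Comparing: the wheel is cut for sale on Dec 17, 2002 vs affinage is complete on Dec 16, 2002. Earlier: affinage is complete.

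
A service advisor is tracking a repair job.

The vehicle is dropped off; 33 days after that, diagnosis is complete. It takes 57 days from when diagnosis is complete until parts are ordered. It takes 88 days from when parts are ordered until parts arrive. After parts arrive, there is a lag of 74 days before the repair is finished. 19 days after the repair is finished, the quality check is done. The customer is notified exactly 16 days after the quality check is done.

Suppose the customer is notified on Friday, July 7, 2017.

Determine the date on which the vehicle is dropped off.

Friday, September 23, 2016

The customer is notified: Jul 7, 2017.
The quality check is done: Jul 7, 2017 − 16 days = Jun 21, 2017.
The repair is finished: Jun 21, 2017 − 19 days = Jun 2, 2017.
Parts arrive: Jun 2, 2017 − 74 days = Mar 20, 2017.
Parts are ordered: Mar 20, 2017 − 88 days = Dec 22, 2016.
Diagnosis is complete: Dec 22, 2016 − 57 days = Oct 26, 2016.
The vehicle is dropped off: Oct 26, 2016 − 33 days = Sep 23, 2016.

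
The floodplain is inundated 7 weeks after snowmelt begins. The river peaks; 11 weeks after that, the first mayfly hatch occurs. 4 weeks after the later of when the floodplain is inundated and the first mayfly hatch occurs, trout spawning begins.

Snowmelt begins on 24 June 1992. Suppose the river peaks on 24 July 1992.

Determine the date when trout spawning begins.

Snowmelt begins: Jun 24, 1992.
The floodplain is inundated: Jun 24, 1992 + 7 weeks = Aug 12, 1992.
The river peaks: Jul 24, 1992.
The first mayfly hatch occurs: Jul 24, 1992 + 11 weeks = Oct 9, 1992.
Both prerequisites met — the floodplain is inundated (Aug 12, 1992), the first mayfly hatch occurs (Oct 9, 1992); the later is Oct 9, 1992.
Trout spawning begins: Oct 9, 1992 + 4 weeks = Nov 6, 1992.

6 November 1992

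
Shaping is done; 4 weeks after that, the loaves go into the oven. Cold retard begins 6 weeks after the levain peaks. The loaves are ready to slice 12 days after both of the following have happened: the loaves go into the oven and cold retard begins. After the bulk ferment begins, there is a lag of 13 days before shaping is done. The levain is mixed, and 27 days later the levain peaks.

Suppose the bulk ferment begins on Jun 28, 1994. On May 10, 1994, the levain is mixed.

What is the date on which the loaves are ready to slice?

Aug 20, 1994

The bulk ferment begins: Jun 28, 1994.
Shaping is done: Jun 28, 1994 + 13 days = Jul 11, 1994.
The loaves go into the oven: Jul 11, 1994 + 4 weeks = Aug 8, 1994.
The levain is mixed: May 10, 1994.
The levain peaks: May 10, 1994 + 27 days = Jun 6, 1994.
Cold retard begins: Jun 6, 1994 + 6 weeks = Jul 18, 1994.
Both prerequisites met — the loaves go into the oven (Aug 8, 1994), cold retard begins (Jul 18, 1994); the later is Aug 8, 1994.
The loaves are ready to slice: Aug 8, 1994 + 12 days = Aug 20, 1994.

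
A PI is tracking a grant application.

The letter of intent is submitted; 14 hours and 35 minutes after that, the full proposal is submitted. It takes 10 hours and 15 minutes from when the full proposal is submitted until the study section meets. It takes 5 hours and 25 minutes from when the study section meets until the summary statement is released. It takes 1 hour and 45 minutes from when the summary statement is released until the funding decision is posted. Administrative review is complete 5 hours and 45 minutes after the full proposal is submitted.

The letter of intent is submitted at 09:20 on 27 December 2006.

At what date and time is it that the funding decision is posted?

17:20 on 28 December 2006

The letter of intent is submitted: 09:20 Dec 27, 2006.
The full proposal is submitted: 09:20 Dec 27, 2006 + 14h35m = 23:55 Dec 27, 2006.
The study section meets: 23:55 Dec 27, 2006 + 10h15m = 10:10 Dec 28, 2006.
The summary statement is released: 10:10 Dec 28, 2006 + 5h25m = 15:35 Dec 28, 2006.
The funding decision is posted: 15:35 Dec 28, 2006 + 1h45m = 17:20 Dec 28, 2006.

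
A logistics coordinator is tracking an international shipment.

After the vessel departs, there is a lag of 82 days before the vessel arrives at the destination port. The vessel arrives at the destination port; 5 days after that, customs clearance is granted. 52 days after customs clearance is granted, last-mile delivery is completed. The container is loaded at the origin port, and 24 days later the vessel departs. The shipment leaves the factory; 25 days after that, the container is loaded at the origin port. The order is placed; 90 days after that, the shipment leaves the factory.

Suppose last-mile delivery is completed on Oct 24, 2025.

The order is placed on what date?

Jan 19, 2025

Last-mile delivery is completed: Oct 24, 2025.
Customs clearance is granted: Oct 24, 2025 − 52 days = Sep 2, 2025.
The vessel arrives at the destination port: Sep 2, 2025 − 5 days = Aug 28, 2025.
The vessel departs: Aug 28, 2025 − 82 days = Jun 7, 2025.
The container is loaded at the origin port: Jun 7, 2025 − 24 days = May 14, 2025.
The shipment leaves the factory: May 14, 2025 − 25 days = Apr 19, 2025.
The order is placed: Apr 19, 2025 − 90 days = Jan 19, 2025.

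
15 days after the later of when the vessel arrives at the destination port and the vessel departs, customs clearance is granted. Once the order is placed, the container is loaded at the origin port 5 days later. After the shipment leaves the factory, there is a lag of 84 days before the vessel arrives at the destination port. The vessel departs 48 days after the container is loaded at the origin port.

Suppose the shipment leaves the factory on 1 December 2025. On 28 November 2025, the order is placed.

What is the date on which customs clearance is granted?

10 March 2026

The shipment leaves the factory: Dec 1, 2025.
The vessel arrives at the destination port: Dec 1, 2025 + 84 days = Feb 23, 2026.
The order is placed: Nov 28, 2025.
The container is loaded at the origin port: Nov 28, 2025 + 5 days = Dec 3, 2025.
The vessel departs: Dec 3, 2025 + 48 days = Jan 20, 2026.
Both prerequisites met — the vessel arrives at the destination port (Feb 23, 2026), the vessel departs (Jan 20, 2026); the later is Feb 23, 2026.
Customs clearance is granted: Feb 23, 2026 + 15 days = Mar 10, 2026.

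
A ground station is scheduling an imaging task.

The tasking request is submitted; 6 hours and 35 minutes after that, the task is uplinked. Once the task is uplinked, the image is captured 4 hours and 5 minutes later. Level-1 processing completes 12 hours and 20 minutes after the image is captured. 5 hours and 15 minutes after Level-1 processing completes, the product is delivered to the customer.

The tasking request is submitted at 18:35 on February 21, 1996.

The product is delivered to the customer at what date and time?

22:50 on February 22, 1996

The tasking request is submitted: 18:35 Feb 21, 1996.
The task is uplinked: 18:35 Feb 21, 1996 + 6h35m = 01:10 Feb 22, 1996.
The image is captured: 01:10 Feb 22, 1996 + 4h05m = 05:15 Feb 22, 1996.
Level-1 processing completes: 05:15 Feb 22, 1996 + 12h20m = 17:35 Feb 22, 1996.
The product is delivered to the customer: 17:35 Feb 22, 1996 + 5h15m = 22:50 Feb 22, 1996.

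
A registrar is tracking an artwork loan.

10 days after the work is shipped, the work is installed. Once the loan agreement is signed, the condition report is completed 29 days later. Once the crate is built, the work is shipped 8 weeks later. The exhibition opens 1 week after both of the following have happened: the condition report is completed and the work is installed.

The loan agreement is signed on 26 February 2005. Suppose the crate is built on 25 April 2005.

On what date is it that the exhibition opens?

The loan agreement is signed: Feb 26, 2005.
The condition report is completed: Feb 26, 2005 + 29 days = Mar 27, 2005.
The crate is built: Apr 25, 2005.
The work is shipped: Apr 25, 2005 + 8 weeks = Jun 20, 2005.
The work is installed: Jun 20, 2005 + 10 days = Jun 30, 2005.
Both prerequisites met — the condition report is completed (Mar 27, 2005), the work is installed (Jun 30, 2005); the later is Jun 30, 2005.
The exhibition opens: Jun 30, 2005 + 1 week = Jul 7, 2005.

7 July 2005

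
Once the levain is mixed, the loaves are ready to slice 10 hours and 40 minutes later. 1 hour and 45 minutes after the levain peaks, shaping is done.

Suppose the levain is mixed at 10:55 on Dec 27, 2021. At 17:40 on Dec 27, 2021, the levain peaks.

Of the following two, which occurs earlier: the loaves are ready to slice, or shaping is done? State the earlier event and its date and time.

The levain is mixed: 10:55 Dec 27, 2021.
The loaves are ready to slice: 10:55 Dec 27, 2021 + 10h40m = 21:35 Dec 27, 2021.
The levain peaks: 17:40 Dec 27, 2021.
Shaping is done: 17:40 Dec 27, 2021 + 1h45m = 19:25 Dec 27, 2021.
Comparing: the loaves are ready to slice at 21:35 Dec 27, 2021 vs shaping is done at 19:25 Dec 27, 2021. Earlier: shaping is done.

Shaping is done — 19:25 on Dec 27, 2021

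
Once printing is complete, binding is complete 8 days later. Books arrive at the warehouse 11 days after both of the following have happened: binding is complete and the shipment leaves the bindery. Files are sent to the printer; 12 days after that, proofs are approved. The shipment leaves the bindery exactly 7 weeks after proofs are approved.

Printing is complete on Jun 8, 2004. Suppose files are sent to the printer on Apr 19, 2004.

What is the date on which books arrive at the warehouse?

Jun 30, 2004

Printing is complete: Jun 8, 2004.
Binding is complete: Jun 8, 2004 + 8 days = Jun 16, 2004.
Files are sent to the printer: Apr 19, 2004.
Proofs are approved: Apr 19, 2004 + 12 days = May 1, 2004.
The shipment leaves the bindery: May 1, 2004 + 7 weeks = Jun 19, 2004.
Both prerequisites met — binding is complete (Jun 16, 2004), the shipment leaves the bindery (Jun 19, 2004); the later is Jun 19, 2004.
Books arrive at the warehouse: Jun 19, 2004 + 11 days = Jun 30, 2004.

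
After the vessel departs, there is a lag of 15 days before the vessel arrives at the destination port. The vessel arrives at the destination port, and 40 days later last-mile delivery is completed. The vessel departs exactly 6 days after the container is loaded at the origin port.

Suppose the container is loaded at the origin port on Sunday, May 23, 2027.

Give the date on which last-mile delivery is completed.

Friday, July 23, 2027

The container is loaded at the origin port: May 23, 2027.
The vessel departs: May 23, 2027 + 6 days = May 29, 2027.
The vessel arrives at the destination port: May 29, 2027 + 15 days = Jun 13, 2027.
Last-mile delivery is completed: Jun 13, 2027 + 40 days = Jul 23, 2027.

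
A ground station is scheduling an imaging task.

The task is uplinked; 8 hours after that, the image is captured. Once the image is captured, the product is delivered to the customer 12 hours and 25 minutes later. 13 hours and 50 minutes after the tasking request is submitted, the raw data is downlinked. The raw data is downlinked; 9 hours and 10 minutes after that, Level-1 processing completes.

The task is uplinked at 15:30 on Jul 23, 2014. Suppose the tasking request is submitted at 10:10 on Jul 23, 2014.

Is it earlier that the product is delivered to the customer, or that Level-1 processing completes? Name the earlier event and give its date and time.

The task is uplinked: 15:30 Jul 23, 2014.
The image is captured: 15:30 Jul 23, 2014 + 8h = 23:30 Jul 23, 2014.
The product is delivered to the customer: 23:30 Jul 23, 2014 + 12h25m = 11:55 Jul 24, 2014.
The tasking request is submitted: 10:10 Jul 23, 2014.
The raw data is downlinked: 10:10 Jul 23, 2014 + 13h50m = 00:00 Jul 24, 2014.
Level-1 processing completes: 00:00 Jul 24, 2014 + 9h10m = 09:10 Jul 24, 2014.
Comparing: the product is delivered to the customer at 11:55 Jul 24, 2014 vs Level-1 processing completes at 09:10 Jul 24, 2014. Earlier: Level-1 processing completes.

Level-1 processing completes — 09:10 on Jul 24, 2014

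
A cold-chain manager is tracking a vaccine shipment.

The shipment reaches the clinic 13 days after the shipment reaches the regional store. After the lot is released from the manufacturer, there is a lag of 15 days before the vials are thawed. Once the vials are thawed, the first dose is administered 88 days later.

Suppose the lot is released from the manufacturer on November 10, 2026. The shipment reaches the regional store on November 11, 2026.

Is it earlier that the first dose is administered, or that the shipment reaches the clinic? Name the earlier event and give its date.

The shipment reaches the clinic — November 24, 2026

The lot is released from the manufacturer: Nov 10, 2026.
The vials are thawed: Nov 10, 2026 + 15 days = Nov 25, 2026.
The first dose is administered: Nov 25, 2026 + 88 days = Feb 21, 2027.
The shipment reaches the regional store: Nov 11, 2026.
The shipment reaches the clinic: Nov 11, 2026 + 13 days = Nov 24, 2026.
Comparing: the first dose is administered on Feb 21, 2027 vs the shipment reaches the clinic on Nov 24, 2026. Earlier: the shipment reaches the clinic.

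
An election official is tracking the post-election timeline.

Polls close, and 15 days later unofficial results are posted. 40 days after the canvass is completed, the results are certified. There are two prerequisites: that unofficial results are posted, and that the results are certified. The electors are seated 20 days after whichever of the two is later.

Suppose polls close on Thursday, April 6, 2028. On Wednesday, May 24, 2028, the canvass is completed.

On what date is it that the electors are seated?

Polls close: Apr 6, 2028.
Unofficial results are posted: Apr 6, 2028 + 15 days = Apr 21, 2028.
The canvass is completed: May 24, 2028.
The results are certified: May 24, 2028 + 40 days = Jul 3, 2028.
Both prerequisites met — unofficial results are posted (Apr 21, 2028), the results are certified (Jul 3, 2028); the later is Jul 3, 2028.
The electors are seated: Jul 3, 2028 + 20 days = Jul 23, 2028.

Sunday, July 23, 2028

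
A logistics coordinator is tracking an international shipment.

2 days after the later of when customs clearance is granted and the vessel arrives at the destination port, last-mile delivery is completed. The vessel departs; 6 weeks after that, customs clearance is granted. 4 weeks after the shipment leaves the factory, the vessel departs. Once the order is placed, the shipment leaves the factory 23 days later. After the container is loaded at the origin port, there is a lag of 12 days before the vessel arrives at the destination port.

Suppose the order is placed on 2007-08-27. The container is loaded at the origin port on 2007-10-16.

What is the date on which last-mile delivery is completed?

The order is placed: Aug 27, 2007.
The shipment leaves the factory: Aug 27, 2007 + 23 days = Sep 19, 2007.
The vessel departs: Sep 19, 2007 + 4 weeks = Oct 17, 2007.
Customs clearance is granted: Oct 17, 2007 + 6 weeks = Nov 28, 2007.
The container is loaded at the origin port: Oct 16, 2007.
The vessel arrives at the destination port: Oct 16, 2007 + 12 days = Oct 28, 2007.
Both prerequisites met — customs clearance is granted (Nov 28, 2007), the vessel arrives at the destination port (Oct 28, 2007); the later is Nov 28, 2007.
Last-mile delivery is completed: Nov 28, 2007 + 2 days = Nov 30, 2007.

2007-11-30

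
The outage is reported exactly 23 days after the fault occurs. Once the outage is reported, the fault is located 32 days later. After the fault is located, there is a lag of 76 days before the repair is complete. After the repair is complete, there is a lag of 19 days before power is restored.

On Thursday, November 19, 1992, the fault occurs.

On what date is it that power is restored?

Sunday, April 18, 1993

The fault occurs: Nov 19, 1992.
The outage is reported: Nov 19, 1992 + 23 days = Dec 12, 1992.
The fault is located: Dec 12, 1992 + 32 days = Jan 13, 1993.
The repair is complete: Jan 13, 1993 + 76 days = Mar 30, 1993.
Power is restored: Mar 30, 1993 + 19 days = Apr 18, 1993.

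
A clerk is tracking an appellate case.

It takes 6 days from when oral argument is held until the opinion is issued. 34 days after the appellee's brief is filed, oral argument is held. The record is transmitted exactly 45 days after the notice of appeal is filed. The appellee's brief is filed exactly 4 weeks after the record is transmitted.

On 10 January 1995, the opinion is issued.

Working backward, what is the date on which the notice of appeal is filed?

The opinion is issued: Jan 10, 1995.
Oral argument is held: Jan 10, 1995 − 6 days = Jan 4, 1995.
The appellee's brief is filed: Jan 4, 1995 − 34 days = Dec 1, 1994.
The record is transmitted: Dec 1, 1994 − 4 weeks = Nov 3, 1994.
The notice of appeal is filed: Nov 3, 1994 − 45 days = Sep 19, 1994.

19 September 1994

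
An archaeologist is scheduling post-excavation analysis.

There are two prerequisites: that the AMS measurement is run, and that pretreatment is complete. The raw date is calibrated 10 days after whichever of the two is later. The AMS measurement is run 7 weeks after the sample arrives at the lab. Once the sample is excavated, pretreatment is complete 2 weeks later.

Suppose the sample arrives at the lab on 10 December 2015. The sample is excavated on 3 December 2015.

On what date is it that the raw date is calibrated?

7 February 2016

The sample arrives at the lab: Dec 10, 2015.
The AMS measurement is run: Dec 10, 2015 + 7 weeks = Jan 28, 2016.
The sample is excavated: Dec 3, 2015.
Pretreatment is complete: Dec 3, 2015 + 2 weeks = Dec 17, 2015.
Both prerequisites met — the AMS measurement is run (Jan 28, 2016), pretreatment is complete (Dec 17, 2015); the later is Jan 28, 2016.
The raw date is calibrated: Jan 28, 2016 + 10 days = Feb 7, 2016.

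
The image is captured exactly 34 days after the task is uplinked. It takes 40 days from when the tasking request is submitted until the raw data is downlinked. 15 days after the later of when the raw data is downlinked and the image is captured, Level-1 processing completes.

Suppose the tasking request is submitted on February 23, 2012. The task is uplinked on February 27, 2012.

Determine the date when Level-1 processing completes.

April 18, 2012

The tasking request is submitted: Feb 23, 2012.
The raw data is downlinked: Feb 23, 2012 + 40 days = Apr 3, 2012.
The task is uplinked: Feb 27, 2012.
The image is captured: Feb 27, 2012 + 34 days = Apr 1, 2012.
Both prerequisites met — the raw data is downlinked (Apr 3, 2012), the image is captured (Apr 1, 2012); the later is Apr 3, 2012.
Level-1 processing completes: Apr 3, 2012 + 15 days = Apr 18, 2012.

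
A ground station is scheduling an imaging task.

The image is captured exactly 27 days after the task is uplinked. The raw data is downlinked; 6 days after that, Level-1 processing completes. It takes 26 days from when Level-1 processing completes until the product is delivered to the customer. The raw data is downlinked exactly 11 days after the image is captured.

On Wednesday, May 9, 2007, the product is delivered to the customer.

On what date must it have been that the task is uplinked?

The product is delivered to the customer: May 9, 2007.
Level-1 processing completes: May 9, 2007 − 26 days = Apr 13, 2007.
The raw data is downlinked: Apr 13, 2007 − 6 days = Apr 7, 2007.
The image is captured: Apr 7, 2007 − 11 days = Mar 27, 2007.
The task is uplinked: Mar 27, 2007 − 27 days = Feb 28, 2007.

Wednesday, February 28, 2007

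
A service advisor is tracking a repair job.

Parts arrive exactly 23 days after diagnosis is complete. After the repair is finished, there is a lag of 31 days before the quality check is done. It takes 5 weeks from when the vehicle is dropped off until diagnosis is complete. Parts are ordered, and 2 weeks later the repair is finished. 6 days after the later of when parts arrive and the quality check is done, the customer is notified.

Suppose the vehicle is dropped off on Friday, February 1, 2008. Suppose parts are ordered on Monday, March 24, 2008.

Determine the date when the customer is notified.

The vehicle is dropped off: Feb 1, 2008.
Diagnosis is complete: Feb 1, 2008 + 5 weeks = Mar 7, 2008.
Parts arrive: Mar 7, 2008 + 23 days = Mar 30, 2008.
Parts are ordered: Mar 24, 2008.
The repair is finished: Mar 24, 2008 + 2 weeks = Apr 7, 2008.
The quality check is done: Apr 7, 2008 + 31 days = May 8, 2008.
Both prerequisites met — parts arrive (Mar 30, 2008), the quality check is done (May 8, 2008); the later is May 8, 2008.
The customer is notified: May 8, 2008 + 6 days = May 14, 2008.

Wednesday, May 14, 2008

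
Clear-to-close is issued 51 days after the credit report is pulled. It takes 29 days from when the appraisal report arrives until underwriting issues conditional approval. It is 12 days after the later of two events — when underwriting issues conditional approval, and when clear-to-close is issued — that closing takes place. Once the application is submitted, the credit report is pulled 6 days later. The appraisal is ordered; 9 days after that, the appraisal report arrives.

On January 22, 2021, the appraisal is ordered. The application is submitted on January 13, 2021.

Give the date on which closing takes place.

March 23, 2021

The appraisal is ordered: Jan 22, 2021.
The appraisal report arrives: Jan 22, 2021 + 9 days = Jan 31, 2021.
Underwriting issues conditional approval: Jan 31, 2021 + 29 days = Mar 1, 2021.
The application is submitted: Jan 13, 2021.
The credit report is pulled: Jan 13, 2021 + 6 days = Jan 19, 2021.
Clear-to-close is issued: Jan 19, 2021 + 51 days = Mar 11, 2021.
Both prerequisites met — underwriting issues conditional approval (Mar 1, 2021), clear-to-close is issued (Mar 11, 2021); the later is Mar 11, 2021.
Closing takes place: Mar 11, 2021 + 12 days = Mar 23, 2021.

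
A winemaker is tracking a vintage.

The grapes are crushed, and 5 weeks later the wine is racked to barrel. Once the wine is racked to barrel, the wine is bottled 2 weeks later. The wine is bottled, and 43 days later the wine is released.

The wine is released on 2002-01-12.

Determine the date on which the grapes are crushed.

2001-10-12

The wine is released: Jan 12, 2002.
The wine is bottled: Jan 12, 2002 − 43 days = Nov 30, 2001.
The wine is racked to barrel: Nov 30, 2001 − 2 weeks = Nov 16, 2001.
The grapes are crushed: Nov 16, 2001 − 5 weeks = Oct 12, 2001.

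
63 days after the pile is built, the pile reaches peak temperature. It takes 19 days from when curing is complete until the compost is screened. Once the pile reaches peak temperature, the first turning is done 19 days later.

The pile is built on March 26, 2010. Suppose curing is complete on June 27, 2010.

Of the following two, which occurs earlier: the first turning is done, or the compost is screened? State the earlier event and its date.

The first turning is done — June 16, 2010

The pile is built: Mar 26, 2010.
The pile reaches peak temperature: Mar 26, 2010 + 63 days = May 28, 2010.
The first turning is done: May 28, 2010 + 19 days = Jun 16, 2010.
Curing is complete: Jun 27, 2010.
The compost is screened: Jun 27, 2010 + 19 days = Jul 16, 2010.
Comparing: the first turning is done on Jun 16, 2010 vs the compost is screened on Jul 16, 2010. Earlier: the first turning is done.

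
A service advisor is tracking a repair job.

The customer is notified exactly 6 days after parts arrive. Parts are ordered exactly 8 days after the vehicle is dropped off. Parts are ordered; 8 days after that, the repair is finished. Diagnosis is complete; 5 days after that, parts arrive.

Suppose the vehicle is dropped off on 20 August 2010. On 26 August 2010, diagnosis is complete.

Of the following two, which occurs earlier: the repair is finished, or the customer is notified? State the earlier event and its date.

The repair is finished — 5 September 2010

The vehicle is dropped off: Aug 20, 2010.
Parts are ordered: Aug 20, 2010 + 8 days = Aug 28, 2010.
The repair is finished: Aug 28, 2010 + 8 days = Sep 5, 2010.
Diagnosis is complete: Aug 26, 2010.
Parts arrive: Aug 26, 2010 + 5 days = Aug 31, 2010.
The customer is notified: Aug 31, 2010 + 6 days = Sep 6, 2010.
Comparing: the repair is finished on Sep 5, 2010 vs the customer is notified on Sep 6, 2010. Earlier: the repair is finished.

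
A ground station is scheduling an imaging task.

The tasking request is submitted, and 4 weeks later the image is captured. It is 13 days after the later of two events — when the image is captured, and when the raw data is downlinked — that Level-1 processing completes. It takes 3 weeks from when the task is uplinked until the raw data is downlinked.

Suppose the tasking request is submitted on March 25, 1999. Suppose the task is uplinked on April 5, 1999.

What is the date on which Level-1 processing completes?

The tasking request is submitted: Mar 25, 1999.
The image is captured: Mar 25, 1999 + 4 weeks = Apr 22, 1999.
The task is uplinked: Apr 5, 1999.
The raw data is downlinked: Apr 5, 1999 + 3 weeks = Apr 26, 1999.
Both prerequisites met — the image is captured (Apr 22, 1999), the raw data is downlinked (Apr 26, 1999); the later is Apr 26, 1999.
Level-1 processing completes: Apr 26, 1999 + 13 days = May 9, 1999.

May 9, 1999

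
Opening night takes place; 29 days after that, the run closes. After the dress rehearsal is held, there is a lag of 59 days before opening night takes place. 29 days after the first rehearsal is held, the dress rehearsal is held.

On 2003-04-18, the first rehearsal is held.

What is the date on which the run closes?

The first rehearsal is held: Apr 18, 2003.
The dress rehearsal is held: Apr 18, 2003 + 29 days = May 17, 2003.
Opening night takes place: May 17, 2003 + 59 days = Jul 15, 2003.
The run closes: Jul 15, 2003 + 29 days = Aug 13, 2003.

2003-08-13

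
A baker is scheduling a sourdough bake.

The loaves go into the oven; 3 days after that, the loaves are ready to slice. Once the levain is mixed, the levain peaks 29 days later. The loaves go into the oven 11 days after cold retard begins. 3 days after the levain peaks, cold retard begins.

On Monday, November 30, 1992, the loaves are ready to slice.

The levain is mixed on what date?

The loaves are ready to slice: Nov 30, 1992.
The loaves go into the oven: Nov 30, 1992 − 3 days = Nov 27, 1992.
Cold retard begins: Nov 27, 1992 − 11 days = Nov 16, 1992.
The levain peaks: Nov 16, 1992 − 3 days = Nov 13, 1992.
The levain is mixed: Nov 13, 1992 − 29 days = Oct 15, 1992.

Thursday, October 15, 1992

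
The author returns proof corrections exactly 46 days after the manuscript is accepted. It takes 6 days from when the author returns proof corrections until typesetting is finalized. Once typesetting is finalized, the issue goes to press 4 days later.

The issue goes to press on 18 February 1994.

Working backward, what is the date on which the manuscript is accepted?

24 December 1993

The issue goes to press: Feb 18, 1994.
Typesetting is finalized: Feb 18, 1994 − 4 days = Feb 14, 1994.
The author returns proof corrections: Feb 14, 1994 − 6 days = Feb 8, 1994.
The manuscript is accepted: Feb 8, 1994 − 46 days = Dec 24, 1993.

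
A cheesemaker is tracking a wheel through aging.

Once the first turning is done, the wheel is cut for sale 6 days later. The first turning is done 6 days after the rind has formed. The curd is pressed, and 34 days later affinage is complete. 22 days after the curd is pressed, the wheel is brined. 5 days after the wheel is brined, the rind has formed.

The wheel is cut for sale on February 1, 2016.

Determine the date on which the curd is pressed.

December 24, 2015

The wheel is cut for sale: Feb 1, 2016.
The first turning is done: Feb 1, 2016 − 6 days = Jan 26, 2016.
The rind has formed: Jan 26, 2016 − 6 days = Jan 20, 2016.
The wheel is brined: Jan 20, 2016 − 5 days = Jan 15, 2016.
The curd is pressed: Jan 15, 2016 − 22 days = Dec 24, 2015.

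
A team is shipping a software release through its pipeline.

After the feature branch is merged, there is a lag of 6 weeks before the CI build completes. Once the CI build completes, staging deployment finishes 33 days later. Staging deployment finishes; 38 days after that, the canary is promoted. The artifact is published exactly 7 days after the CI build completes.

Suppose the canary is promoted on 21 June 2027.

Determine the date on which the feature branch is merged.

The canary is promoted: Jun 21, 2027.
Staging deployment finishes: Jun 21, 2027 − 38 days = May 14, 2027.
The CI build completes: May 14, 2027 − 33 days = Apr 11, 2027.
The feature branch is merged: Apr 11, 2027 − 6 weeks = Feb 28, 2027.

28 February 2027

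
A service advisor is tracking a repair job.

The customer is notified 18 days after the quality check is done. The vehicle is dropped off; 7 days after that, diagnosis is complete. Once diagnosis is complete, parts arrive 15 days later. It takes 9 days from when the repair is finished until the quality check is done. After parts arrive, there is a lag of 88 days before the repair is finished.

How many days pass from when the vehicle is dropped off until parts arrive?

Causal path: the vehicle is dropped off → diagnosis is complete → parts arrive.
Total delay along the path: 7 + 15 = 22 days.

22 days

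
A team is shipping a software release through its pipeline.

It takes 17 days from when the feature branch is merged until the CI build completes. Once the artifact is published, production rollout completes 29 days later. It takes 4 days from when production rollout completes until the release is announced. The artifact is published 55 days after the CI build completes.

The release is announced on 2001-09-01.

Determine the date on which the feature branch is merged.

2001-05-19

The release is announced: Sep 1, 2001.
Production rollout completes: Sep 1, 2001 − 4 days = Aug 28, 2001.
The artifact is published: Aug 28, 2001 − 29 days = Jul 30, 2001.
The CI build completes: Jul 30, 2001 − 55 days = Jun 5, 2001.
The feature branch is merged: Jun 5, 2001 − 17 days = May 19, 2001.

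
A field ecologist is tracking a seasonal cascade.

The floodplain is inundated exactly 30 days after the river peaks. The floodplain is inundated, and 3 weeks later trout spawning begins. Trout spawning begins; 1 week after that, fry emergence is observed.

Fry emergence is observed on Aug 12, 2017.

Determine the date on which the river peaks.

Jun 15, 2017

Fry emergence is observed: Aug 12, 2017.
Trout spawning begins: Aug 12, 2017 − 1 week = Aug 5, 2017.
The floodplain is inundated: Aug 5, 2017 − 3 weeks = Jul 15, 2017.
The river peaks: Jul 15, 2017 − 30 days = Jun 15, 2017.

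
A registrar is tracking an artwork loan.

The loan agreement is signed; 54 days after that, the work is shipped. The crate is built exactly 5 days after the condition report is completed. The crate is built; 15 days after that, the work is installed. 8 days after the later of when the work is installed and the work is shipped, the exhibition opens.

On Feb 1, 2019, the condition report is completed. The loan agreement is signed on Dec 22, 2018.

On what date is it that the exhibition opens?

Mar 1, 2019

The condition report is completed: Feb 1, 2019.
The crate is built: Feb 1, 2019 + 5 days = Feb 6, 2019.
The work is installed: Feb 6, 2019 + 15 days = Feb 21, 2019.
The loan agreement is signed: Dec 22, 2018.
The work is shipped: Dec 22, 2018 + 54 days = Feb 14, 2019.
Both prerequisites met — the work is installed (Feb 21, 2019), the work is shipped (Feb 14, 2019); the later is Feb 21, 2019.
The exhibition opens: Feb 21, 2019 + 8 days = Mar 1, 2019.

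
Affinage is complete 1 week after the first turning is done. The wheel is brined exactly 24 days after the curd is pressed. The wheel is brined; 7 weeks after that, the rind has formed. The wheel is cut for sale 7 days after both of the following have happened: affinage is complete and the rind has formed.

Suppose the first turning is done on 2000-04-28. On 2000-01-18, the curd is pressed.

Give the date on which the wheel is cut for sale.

The first turning is done: Apr 28, 2000.
Affinage is complete: Apr 28, 2000 + 1 week = May 5, 2000.
The curd is pressed: Jan 18, 2000.
The wheel is brined: Jan 18, 2000 + 24 days = Feb 11, 2000.
The rind has formed: Feb 11, 2000 + 7 weeks = Mar 31, 2000.
Both prerequisites met — affinage is complete (May 5, 2000), the rind has formed (Mar 31, 2000); the later is May 5, 2000.
The wheel is cut for sale: May 5, 2000 + 7 days = May 12, 2000.

2000-05-12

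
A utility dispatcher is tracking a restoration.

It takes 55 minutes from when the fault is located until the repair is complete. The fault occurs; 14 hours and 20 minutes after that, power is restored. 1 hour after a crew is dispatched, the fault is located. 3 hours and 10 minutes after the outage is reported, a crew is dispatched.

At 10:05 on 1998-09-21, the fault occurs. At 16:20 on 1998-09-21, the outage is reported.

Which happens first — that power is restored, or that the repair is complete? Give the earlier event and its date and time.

The fault occurs: 10:05 Sep 21, 1998.
Power is restored: 10:05 Sep 21, 1998 + 14h20m = 00:25 Sep 22, 1998.
The outage is reported: 16:20 Sep 21, 1998.
A crew is dispatched: 16:20 Sep 21, 1998 + 3h10m = 19:30 Sep 21, 1998.
The fault is located: 19:30 Sep 21, 1998 + 1h = 20:30 Sep 21, 1998.
The repair is complete: 20:30 Sep 21, 1998 + 55m = 21:25 Sep 21, 1998.
Comparing: power is restored at 00:25 Sep 22, 1998 vs the repair is complete at 21:25 Sep 21, 1998. Earlier: the repair is complete.

The repair is complete — 21:25 on 1998-09-21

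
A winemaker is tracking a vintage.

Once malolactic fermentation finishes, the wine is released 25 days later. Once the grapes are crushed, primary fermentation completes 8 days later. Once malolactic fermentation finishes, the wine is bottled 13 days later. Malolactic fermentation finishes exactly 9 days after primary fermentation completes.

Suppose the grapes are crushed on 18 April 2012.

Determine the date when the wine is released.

30 May 2012

The grapes are crushed: Apr 18, 2012.
Primary fermentation completes: Apr 18, 2012 + 8 days = Apr 26, 2012.
Malolactic fermentation finishes: Apr 26, 2012 + 9 days = May 5, 2012.
The wine is released: May 5, 2012 + 25 days = May 30, 2012.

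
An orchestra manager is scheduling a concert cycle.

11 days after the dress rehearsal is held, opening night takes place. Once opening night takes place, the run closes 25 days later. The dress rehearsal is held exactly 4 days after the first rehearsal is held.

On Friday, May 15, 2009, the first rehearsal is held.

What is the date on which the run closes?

The first rehearsal is held: May 15, 2009.
The dress rehearsal is held: May 15, 2009 + 4 days = May 19, 2009.
Opening night takes place: May 19, 2009 + 11 days = May 30, 2009.
The run closes: May 30, 2009 + 25 days = Jun 24, 2009.

Wednesday, June 24, 2009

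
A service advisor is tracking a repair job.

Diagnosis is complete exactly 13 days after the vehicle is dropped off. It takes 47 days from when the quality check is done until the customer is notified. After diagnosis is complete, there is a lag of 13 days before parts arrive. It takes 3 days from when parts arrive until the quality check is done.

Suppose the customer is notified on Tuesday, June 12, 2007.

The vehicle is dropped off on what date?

Wednesday, March 28, 2007

The customer is notified: Jun 12, 2007.
The quality check is done: Jun 12, 2007 − 47 days = Apr 26, 2007.
Parts arrive: Apr 26, 2007 − 3 days = Apr 23, 2007.
Diagnosis is complete: Apr 23, 2007 − 13 days = Apr 10, 2007.
The vehicle is dropped off: Apr 10, 2007 − 13 days = Mar 28, 2007.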